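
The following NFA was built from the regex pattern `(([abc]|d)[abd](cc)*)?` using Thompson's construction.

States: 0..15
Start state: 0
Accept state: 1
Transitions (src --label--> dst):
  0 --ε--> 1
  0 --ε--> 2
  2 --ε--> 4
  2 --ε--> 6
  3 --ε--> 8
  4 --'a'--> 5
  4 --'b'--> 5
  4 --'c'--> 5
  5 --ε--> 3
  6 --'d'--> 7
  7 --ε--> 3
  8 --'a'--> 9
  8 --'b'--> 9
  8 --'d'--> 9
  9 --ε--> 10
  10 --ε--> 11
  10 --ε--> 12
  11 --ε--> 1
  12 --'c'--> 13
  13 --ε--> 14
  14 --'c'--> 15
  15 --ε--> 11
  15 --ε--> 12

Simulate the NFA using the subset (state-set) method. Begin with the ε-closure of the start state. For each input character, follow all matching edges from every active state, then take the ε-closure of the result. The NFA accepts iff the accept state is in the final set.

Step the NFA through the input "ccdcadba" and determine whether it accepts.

Answer: REJECT

Trace:
start: ε-closure({0}) = {0,1,2,4,6}
'c' @ 1: {3,5,8}
'c' @ 2: {}  — dead — no transitions
rest 'dcadba' ignored (set empty)
final: {}; accept 1 not in set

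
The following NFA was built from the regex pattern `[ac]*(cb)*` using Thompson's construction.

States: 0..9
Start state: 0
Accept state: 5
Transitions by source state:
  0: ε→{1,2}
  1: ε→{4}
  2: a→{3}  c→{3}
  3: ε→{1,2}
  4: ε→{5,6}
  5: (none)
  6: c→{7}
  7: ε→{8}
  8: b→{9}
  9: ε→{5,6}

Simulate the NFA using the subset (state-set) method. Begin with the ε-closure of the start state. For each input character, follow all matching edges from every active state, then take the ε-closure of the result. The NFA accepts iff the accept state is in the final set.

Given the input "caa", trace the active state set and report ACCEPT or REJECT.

Answer: ACCEPT

Derivation:
initial (ε-close {0}): {0,1,2,4,5,6}
'c' @ 1: {1,2,3,4,5,6,7,8}  ✓accept
'a' @ 2: {1,2,3,4,5,6}  ✓accept
'a' @ 3: {1,2,3,4,5,6}  ✓accept
end set {1,2,3,4,5,6} — state 5 in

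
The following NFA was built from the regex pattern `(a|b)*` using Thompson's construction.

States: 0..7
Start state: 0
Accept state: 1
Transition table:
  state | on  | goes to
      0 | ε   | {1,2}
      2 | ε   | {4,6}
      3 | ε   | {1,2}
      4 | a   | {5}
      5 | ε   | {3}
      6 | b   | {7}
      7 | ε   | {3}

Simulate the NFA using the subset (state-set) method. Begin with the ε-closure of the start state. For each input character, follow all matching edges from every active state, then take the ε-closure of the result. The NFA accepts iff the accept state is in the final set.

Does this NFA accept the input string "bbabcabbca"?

Answer: REJECT

Steps:
S₀ = ε-closure({0}) = {0,1,2,4,6}
'b' @ 1: {1,2,3,4,6,7}  [accepting]
'b' @ 2: {1,2,3,4,6,7}  [accepting]
'a' @ 3: {1,2,3,4,5,6}  [accepting]
'b' @ 4: {1,2,3,4,6,7}  [accepting]
'c' @ 5: {}  — no active states
rest 'abbca' ignored (set empty)
end set {} — state 1 not in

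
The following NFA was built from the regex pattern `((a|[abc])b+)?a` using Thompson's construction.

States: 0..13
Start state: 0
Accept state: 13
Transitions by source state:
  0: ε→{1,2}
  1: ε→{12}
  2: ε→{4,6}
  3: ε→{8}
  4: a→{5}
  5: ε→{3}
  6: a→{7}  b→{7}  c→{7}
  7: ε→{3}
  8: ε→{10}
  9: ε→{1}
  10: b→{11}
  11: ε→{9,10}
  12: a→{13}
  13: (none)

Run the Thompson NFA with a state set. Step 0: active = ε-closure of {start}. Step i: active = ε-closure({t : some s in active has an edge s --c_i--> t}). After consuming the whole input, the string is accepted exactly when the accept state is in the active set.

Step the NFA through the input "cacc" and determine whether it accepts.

Answer: REJECT

Trace:
start: ε-closure({0}) = {0,1,2,4,6,12}
'c' @ 1: {3,7,8,10}
'a' @ 2: {}  — state set empty
rest 'cc' ignored (set empty)
after full input: {}  (accept=13 not in)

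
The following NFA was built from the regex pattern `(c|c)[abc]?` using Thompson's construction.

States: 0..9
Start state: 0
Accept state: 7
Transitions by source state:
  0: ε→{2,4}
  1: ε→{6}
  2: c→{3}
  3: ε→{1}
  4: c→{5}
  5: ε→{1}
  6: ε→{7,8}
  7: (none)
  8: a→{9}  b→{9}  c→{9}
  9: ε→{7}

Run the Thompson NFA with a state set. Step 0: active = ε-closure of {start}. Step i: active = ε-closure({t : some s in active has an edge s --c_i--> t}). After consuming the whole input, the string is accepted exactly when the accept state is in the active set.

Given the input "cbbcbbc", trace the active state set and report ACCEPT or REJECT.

S₀ = ε-closure({0}) = {0,2,4}
'c' @ 1: {1,3,5,6,7,8}  (accept∈set)
'b' @ 2: {7,9}  (accept∈set)
'b' @ 3: {}  — state set empty
rest 'cbbc' ignored (set empty)
end set {} — state 7 not in

Answer: REJECT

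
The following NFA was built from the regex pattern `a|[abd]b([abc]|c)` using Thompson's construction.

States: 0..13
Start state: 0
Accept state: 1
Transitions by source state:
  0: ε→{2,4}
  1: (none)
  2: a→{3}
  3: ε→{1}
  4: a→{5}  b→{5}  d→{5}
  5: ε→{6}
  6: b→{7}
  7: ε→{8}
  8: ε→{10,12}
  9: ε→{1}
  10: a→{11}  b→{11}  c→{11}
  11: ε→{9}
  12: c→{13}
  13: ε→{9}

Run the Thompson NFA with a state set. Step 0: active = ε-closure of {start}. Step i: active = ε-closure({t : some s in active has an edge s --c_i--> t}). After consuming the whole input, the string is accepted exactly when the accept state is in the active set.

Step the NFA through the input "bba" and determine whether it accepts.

Answer: ACCEPT

Steps:
initial (ε-close {0}): {0,2,4}
'b' @ 1: {5,6}
'b' @ 2: {7,8,10,12}
'a' @ 3: {1,9,11}  ✓accept
final: {1,9,11}; accept 1 in set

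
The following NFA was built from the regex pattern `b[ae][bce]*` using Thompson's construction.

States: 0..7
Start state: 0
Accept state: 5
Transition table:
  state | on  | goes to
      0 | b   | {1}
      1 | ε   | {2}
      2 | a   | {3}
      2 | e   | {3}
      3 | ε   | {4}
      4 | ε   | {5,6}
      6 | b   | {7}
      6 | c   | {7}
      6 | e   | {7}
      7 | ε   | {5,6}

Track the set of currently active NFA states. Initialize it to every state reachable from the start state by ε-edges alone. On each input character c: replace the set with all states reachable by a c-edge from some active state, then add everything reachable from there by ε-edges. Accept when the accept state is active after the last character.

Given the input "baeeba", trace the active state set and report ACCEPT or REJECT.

S₀ = ε-closure({0}) = {0}
'b' @ 1: {1,2}
'a' @ 2: {3,4,5,6}  [accepting]
'e' @ 3: {5,6,7}  [accepting]
'e' @ 4: {5,6,7}  [accepting]
'b' @ 5: {5,6,7}  [accepting]
'a' @ 6: {}  — no active states
final: {}; accept 5 not in set

Answer: REJECT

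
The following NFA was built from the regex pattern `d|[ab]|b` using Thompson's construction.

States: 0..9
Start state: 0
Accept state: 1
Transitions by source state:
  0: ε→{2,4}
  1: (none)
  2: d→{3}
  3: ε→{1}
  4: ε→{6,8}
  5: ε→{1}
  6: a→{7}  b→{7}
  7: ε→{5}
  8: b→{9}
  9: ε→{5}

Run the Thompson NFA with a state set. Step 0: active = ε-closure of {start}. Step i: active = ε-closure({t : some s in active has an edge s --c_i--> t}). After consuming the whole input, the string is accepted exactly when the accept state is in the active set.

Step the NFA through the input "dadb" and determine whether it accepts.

Answer: REJECT

Trace:
start: ε-closure({0}) = {0,2,4,6,8}
'd' @ 1: {1,3}  ✓accept
'a' @ 2: {}  — no active states
rest 'db' ignored (set empty)
end set {} — state 1 not in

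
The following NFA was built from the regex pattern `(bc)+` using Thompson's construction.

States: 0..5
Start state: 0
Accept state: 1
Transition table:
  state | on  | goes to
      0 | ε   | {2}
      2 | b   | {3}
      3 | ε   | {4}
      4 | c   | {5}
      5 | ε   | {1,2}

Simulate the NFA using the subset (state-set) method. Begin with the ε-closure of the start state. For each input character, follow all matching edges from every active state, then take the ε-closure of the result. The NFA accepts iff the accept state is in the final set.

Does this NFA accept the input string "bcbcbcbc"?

S₀ = ε-closure({0}) = {0,2}
'b' @ 1: {3,4}
'c' @ 2: {1,2,5}  (accept∈set)
'b' @ 3: {3,4}
'c' @ 4: {1,2,5}  (accept∈set)
'b' @ 5: {3,4}
'c' @ 6: {1,2,5}  (accept∈set)
'b' @ 7: {3,4}
'c' @ 8: {1,2,5}  (accept∈set)
end set {1,2,5} — state 1 in

Answer: ACCEPT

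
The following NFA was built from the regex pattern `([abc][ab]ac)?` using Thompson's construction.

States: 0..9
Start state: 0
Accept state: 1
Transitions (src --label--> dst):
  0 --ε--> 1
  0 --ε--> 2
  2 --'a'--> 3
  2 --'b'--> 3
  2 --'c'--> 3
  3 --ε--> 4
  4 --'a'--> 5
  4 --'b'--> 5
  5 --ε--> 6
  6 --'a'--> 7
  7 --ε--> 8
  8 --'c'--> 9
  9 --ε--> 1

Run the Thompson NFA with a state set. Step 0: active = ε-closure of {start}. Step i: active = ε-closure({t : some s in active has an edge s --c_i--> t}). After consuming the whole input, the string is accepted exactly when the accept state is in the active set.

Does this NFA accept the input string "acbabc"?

initial (ε-close {0}): {0,1,2}
'a' @ 1: {3,4}
'c' @ 2: {}  — no active states
rest 'babc' ignored (set empty)
final: {}; accept 1 not in set

Answer: REJECT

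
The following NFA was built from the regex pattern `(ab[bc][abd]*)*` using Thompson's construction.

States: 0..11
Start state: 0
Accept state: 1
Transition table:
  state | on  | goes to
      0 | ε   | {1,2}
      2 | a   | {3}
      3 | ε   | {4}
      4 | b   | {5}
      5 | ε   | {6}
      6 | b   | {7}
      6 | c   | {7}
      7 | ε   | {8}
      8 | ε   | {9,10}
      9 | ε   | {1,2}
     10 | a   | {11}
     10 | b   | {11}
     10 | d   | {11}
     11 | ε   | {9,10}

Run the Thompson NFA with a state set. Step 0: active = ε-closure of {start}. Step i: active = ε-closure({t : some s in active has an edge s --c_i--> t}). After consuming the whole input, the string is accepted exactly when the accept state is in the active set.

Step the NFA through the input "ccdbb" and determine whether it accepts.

Answer: REJECT

Steps:
start: ε-closure({0}) = {0,1,2}
'c' @ 1: {}  — no active states
rest 'cdbb' ignored (set empty)
end set {} — state 1 not in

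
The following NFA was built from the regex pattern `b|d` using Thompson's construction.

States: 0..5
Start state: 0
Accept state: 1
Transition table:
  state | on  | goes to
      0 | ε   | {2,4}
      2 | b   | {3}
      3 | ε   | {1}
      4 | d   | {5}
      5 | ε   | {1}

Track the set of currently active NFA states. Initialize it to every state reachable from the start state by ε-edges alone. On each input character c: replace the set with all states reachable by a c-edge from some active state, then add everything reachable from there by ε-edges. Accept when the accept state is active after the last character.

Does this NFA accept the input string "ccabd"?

S₀ = ε-closure({0}) = {0,2,4}
'c' @ 1: {}  — state set empty
rest 'cabd' ignored (set empty)
end set {} — state 1 not in

Answer: REJECT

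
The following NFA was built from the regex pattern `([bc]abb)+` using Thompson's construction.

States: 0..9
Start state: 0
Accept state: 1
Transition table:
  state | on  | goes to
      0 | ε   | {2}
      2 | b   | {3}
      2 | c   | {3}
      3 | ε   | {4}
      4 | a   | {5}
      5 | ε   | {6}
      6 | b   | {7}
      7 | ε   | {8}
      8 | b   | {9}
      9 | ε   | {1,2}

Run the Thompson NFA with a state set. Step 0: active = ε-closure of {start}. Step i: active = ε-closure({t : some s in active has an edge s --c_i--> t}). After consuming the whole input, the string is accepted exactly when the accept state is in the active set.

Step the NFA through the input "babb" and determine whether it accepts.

Answer: ACCEPT

Steps:
start: ε-closure({0}) = {0,2}
'b' @ 1: {3,4}
'a' @ 2: {5,6}
'b' @ 3: {7,8}
'b' @ 4: {1,2,9}  [accepting]
end set {1,2,9} — state 1 in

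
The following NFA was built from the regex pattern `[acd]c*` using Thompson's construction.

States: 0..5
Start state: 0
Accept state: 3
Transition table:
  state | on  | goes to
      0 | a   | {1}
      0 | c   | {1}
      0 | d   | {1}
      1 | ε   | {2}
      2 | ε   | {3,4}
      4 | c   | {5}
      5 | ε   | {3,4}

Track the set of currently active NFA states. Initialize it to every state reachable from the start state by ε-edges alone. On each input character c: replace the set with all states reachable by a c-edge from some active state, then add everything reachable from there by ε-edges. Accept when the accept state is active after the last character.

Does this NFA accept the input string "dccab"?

start: ε-closure({0}) = {0}
'd' @ 1: {1,2,3,4}  ✓accept
'c' @ 2: {3,4,5}  ✓accept
'c' @ 3: {3,4,5}  ✓accept
'a' @ 4: {}  — dead — no transitions
rest 'b' ignored (set empty)
after full input: {}  (accept=3 not in)

Answer: REJECT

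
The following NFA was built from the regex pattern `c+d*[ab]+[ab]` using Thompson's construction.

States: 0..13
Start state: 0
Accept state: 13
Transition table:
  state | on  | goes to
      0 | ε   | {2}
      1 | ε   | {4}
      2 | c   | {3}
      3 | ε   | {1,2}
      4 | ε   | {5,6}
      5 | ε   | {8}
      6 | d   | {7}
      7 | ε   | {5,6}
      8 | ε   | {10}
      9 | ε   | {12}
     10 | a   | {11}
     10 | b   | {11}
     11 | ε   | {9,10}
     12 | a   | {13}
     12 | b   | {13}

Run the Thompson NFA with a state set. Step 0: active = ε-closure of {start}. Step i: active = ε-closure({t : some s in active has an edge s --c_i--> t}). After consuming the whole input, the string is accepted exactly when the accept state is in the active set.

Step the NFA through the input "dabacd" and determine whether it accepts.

initial (ε-close {0}): {0,2}
'd' @ 1: {}  — state set empty
rest 'abacd' ignored (set empty)
after full input: {}  (accept=13 not in)

Answer: REJECT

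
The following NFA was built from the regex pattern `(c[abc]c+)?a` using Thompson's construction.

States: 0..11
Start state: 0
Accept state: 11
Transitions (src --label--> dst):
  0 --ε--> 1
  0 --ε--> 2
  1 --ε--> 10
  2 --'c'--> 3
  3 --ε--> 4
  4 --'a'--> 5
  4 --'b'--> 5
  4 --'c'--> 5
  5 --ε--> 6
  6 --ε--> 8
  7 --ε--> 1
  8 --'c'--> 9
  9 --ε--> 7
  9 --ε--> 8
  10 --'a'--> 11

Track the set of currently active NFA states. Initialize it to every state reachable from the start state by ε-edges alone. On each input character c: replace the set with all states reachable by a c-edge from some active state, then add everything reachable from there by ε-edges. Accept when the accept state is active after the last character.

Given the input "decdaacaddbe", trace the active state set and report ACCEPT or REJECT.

S₀ = ε-closure({0}) = {0,1,2,10}
'd' @ 1: {}  — no active states
rest 'ecdaacaddbe' ignored (set empty)
after full input: {}  (accept=11 not in)

Answer: REJECT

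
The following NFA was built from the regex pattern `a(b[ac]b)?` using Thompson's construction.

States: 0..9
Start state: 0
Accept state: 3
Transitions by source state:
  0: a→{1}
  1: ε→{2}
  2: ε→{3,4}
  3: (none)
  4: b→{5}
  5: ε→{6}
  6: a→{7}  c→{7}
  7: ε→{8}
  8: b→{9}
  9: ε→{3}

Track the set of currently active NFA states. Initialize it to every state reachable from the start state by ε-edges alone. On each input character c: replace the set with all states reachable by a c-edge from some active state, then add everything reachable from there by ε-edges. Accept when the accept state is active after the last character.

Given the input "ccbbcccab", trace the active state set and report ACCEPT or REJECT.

Answer: REJECT

Steps:
initial (ε-close {0}): {0}
'c' @ 1: {}  — no active states
rest 'cbbcccab' ignored (set empty)
after full input: {}  (accept=3 not in)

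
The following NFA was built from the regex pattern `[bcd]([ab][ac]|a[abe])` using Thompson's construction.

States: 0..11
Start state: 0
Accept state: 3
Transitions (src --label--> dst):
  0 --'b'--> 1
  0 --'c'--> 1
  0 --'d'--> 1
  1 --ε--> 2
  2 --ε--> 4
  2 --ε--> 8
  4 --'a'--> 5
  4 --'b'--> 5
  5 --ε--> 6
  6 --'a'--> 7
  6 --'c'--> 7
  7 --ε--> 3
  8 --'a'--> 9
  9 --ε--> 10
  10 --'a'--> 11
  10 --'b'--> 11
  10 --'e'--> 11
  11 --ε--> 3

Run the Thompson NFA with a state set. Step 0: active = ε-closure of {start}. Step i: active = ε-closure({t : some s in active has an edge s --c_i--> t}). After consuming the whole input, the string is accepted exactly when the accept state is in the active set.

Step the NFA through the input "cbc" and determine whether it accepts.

Answer: ACCEPT

Derivation:
initial (ε-close {0}): {0}
'c' @ 1: {1,2,4,8}
'b' @ 2: {5,6}
'c' @ 3: {3,7}  ✓accept
after full input: {3,7}  (accept=3 in)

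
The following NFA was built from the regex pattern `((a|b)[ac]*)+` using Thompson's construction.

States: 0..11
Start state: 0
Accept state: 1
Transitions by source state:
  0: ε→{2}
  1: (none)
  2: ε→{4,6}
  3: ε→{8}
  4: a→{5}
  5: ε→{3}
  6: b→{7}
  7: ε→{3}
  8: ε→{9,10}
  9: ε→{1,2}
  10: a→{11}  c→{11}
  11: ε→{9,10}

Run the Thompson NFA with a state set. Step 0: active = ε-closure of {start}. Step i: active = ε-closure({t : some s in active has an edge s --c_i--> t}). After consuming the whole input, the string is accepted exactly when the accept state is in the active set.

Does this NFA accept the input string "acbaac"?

Answer: ACCEPT

Derivation:
start: ε-closure({0}) = {0,2,4,6}
'a' @ 1: {1,2,3,4,5,6,8,9,10}  [accepting]
'c' @ 2: {1,2,4,6,9,10,11}  [accepting]
'b' @ 3: {1,2,3,4,6,7,8,9,10}  [accepting]
'a' @ 4: {1,2,3,4,5,6,8,9,10,11}  [accepting]
'a' @ 5: {1,2,3,4,5,6,8,9,10,11}  [accepting]
'c' @ 6: {1,2,4,6,9,10,11}  [accepting]
final: {1,2,4,6,9,10,11}; accept 1 in set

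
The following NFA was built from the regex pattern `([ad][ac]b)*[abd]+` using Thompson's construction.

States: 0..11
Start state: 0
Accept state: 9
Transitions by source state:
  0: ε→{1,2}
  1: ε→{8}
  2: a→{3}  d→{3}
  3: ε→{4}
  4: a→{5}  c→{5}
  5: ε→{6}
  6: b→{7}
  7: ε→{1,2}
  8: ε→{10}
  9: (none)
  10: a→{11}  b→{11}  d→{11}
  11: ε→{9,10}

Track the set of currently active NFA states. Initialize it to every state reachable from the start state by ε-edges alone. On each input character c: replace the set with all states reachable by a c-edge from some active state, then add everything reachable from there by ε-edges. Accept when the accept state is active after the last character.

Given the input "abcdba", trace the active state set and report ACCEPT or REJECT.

Answer: REJECT

Derivation:
start: ε-closure({0}) = {0,1,2,8,10}
'a' @ 1: {3,4,9,10,11}  [accepting]
'b' @ 2: {9,10,11}  [accepting]
'c' @ 3: {}  — state set empty
rest 'dba' ignored (set empty)
final: {}; accept 9 not in set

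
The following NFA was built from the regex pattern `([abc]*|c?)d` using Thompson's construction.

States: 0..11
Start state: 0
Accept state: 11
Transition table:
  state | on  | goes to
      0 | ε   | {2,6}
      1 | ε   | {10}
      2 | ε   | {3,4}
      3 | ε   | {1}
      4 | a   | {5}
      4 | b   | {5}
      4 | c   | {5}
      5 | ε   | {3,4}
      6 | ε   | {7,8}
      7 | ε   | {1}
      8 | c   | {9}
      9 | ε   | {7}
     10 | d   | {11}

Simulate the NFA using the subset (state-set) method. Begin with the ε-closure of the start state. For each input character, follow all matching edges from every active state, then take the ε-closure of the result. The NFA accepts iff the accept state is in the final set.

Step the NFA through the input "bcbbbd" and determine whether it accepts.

Answer: ACCEPT

Trace:
S₀ = ε-closure({0}) = {0,1,2,3,4,6,7,8,10}
'b' @ 1: {1,3,4,5,10}
'c' @ 2: {1,3,4,5,10}
'b' @ 3: {1,3,4,5,10}
'b' @ 4: {1,3,4,5,10}
'b' @ 5: {1,3,4,5,10}
'd' @ 6: {11}  ✓accept
final: {11}; accept 11 in set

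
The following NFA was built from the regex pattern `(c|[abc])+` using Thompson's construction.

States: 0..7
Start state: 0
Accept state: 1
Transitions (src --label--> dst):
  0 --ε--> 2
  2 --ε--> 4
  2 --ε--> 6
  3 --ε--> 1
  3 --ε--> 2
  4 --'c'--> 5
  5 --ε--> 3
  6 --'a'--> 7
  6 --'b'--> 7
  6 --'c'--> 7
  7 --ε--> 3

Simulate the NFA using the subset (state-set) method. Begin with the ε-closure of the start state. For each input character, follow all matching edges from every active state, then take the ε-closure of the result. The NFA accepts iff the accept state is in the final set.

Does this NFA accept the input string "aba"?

initial (ε-close {0}): {0,2,4,6}
'a' @ 1: {1,2,3,4,6,7}  (accept∈set)
'b' @ 2: {1,2,3,4,6,7}  (accept∈set)
'a' @ 3: {1,2,3,4,6,7}  (accept∈set)
end set {1,2,3,4,6,7} — state 1 in

Answer: ACCEPT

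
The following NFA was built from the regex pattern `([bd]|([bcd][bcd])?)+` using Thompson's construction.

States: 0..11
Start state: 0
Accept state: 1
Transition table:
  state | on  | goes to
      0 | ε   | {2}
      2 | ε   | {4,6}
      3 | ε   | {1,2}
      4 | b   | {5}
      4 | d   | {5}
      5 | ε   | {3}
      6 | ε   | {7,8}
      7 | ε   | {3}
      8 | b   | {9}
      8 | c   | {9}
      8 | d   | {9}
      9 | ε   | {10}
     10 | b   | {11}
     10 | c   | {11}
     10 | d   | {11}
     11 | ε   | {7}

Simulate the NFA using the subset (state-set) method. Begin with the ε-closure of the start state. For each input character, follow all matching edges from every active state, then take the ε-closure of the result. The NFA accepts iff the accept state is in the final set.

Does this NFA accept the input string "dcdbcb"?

start: ε-closure({0}) = {0,1,2,3,4,6,7,8}
'd' @ 1: {1,2,3,4,5,6,7,8,9,10}  ✓accept
'c' @ 2: {1,2,3,4,6,7,8,9,10,11}  ✓accept
'd' @ 3: {1,2,3,4,5,6,7,8,9,10,11}  ✓accept
'b' @ 4: {1,2,3,4,5,6,7,8,9,10,11}  ✓accept
'c' @ 5: {1,2,3,4,6,7,8,9,10,11}  ✓accept
'b' @ 6: {1,2,3,4,5,6,7,8,9,10,11}  ✓accept
after full input: {1,2,3,4,5,6,7,8,9,10,11}  (accept=1 in)

Answer: ACCEPT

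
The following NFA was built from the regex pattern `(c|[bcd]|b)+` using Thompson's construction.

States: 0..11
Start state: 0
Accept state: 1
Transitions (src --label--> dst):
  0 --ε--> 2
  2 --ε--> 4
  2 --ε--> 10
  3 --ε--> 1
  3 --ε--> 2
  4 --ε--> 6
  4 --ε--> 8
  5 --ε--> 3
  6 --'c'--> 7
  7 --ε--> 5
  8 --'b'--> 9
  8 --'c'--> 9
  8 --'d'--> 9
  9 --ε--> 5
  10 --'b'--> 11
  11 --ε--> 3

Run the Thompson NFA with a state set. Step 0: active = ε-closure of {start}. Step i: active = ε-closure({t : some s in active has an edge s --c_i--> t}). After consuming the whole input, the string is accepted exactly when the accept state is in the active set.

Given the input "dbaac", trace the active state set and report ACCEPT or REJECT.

S₀ = ε-closure({0}) = {0,2,4,6,8,10}
'd' @ 1: {1,2,3,4,5,6,8,9,10}  ✓accept
'b' @ 2: {1,2,3,4,5,6,8,9,10,11}  ✓accept
'a' @ 3: {}  — dead — no transitions
rest 'ac' ignored (set empty)
final: {}; accept 1 not in set

Answer: REJECT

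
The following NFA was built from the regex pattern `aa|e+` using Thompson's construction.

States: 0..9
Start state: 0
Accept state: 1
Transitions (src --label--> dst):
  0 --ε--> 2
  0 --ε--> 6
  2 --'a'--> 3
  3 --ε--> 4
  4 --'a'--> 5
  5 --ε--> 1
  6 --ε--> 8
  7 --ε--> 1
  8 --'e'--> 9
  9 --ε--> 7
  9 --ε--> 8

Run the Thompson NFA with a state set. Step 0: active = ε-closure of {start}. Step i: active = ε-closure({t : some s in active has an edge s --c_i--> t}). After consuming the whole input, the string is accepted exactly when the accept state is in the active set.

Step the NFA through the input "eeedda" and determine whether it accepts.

Answer: REJECT

Trace:
start: ε-closure({0}) = {0,2,6,8}
'e' @ 1: {1,7,8,9}  ✓accept
'e' @ 2: {1,7,8,9}  ✓accept
'e' @ 3: {1,7,8,9}  ✓accept
'd' @ 4: {}  — dead — no transitions
rest 'da' ignored (set empty)
after full input: {}  (accept=1 not in)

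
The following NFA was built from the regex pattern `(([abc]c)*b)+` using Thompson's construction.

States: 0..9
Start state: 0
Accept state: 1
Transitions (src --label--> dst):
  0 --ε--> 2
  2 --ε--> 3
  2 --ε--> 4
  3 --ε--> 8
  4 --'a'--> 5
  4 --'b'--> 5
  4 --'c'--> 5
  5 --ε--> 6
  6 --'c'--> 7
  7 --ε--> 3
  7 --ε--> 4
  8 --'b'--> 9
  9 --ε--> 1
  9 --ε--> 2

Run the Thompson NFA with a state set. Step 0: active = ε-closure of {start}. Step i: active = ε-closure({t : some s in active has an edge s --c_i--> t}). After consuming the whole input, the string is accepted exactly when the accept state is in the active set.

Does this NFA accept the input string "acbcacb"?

Answer: ACCEPT

Derivation:
start: ε-closure({0}) = {0,2,3,4,8}
'a' @ 1: {5,6}
'c' @ 2: {3,4,7,8}
'b' @ 3: {1,2,3,4,5,6,8,9}  [accepting]
'c' @ 4: {3,4,5,6,7,8}
'a' @ 5: {5,6}
'c' @ 6: {3,4,7,8}
'b' @ 7: {1,2,3,4,5,6,8,9}  [accepting]
final: {1,2,3,4,5,6,8,9}; accept 1 in set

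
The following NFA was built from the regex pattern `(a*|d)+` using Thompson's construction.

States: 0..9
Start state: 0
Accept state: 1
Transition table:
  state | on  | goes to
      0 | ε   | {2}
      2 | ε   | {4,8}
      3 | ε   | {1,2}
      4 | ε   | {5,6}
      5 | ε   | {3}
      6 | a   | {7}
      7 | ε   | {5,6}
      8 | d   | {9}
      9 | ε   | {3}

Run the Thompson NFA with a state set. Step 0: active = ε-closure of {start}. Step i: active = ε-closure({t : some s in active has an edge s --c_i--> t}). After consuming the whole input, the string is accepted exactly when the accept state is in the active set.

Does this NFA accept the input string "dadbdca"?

Answer: REJECT

Trace:
start: ε-closure({0}) = {0,1,2,3,4,5,6,8}
'd' @ 1: {1,2,3,4,5,6,8,9}  [accepting]
'a' @ 2: {1,2,3,4,5,6,7,8}  [accepting]
'd' @ 3: {1,2,3,4,5,6,8,9}  [accepting]
'b' @ 4: {}  — dead — no transitions
rest 'dca' ignored (set empty)
after full input: {}  (accept=1 not in)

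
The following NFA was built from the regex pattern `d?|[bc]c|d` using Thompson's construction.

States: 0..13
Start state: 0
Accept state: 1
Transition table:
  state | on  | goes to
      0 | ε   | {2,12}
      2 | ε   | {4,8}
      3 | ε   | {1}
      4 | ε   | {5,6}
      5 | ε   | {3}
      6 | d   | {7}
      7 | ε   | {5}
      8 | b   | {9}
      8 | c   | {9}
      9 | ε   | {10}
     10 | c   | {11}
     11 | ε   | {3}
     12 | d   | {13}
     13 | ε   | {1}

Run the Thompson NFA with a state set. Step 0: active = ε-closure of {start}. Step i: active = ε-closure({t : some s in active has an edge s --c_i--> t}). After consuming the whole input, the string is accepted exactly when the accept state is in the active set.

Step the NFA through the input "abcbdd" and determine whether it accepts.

Answer: REJECT

Steps:
S₀ = ε-closure({0}) = {0,1,2,3,4,5,6,8,12}
'a' @ 1: {}  — no active states
rest 'bcbdd' ignored (set empty)
end set {} — state 1 not in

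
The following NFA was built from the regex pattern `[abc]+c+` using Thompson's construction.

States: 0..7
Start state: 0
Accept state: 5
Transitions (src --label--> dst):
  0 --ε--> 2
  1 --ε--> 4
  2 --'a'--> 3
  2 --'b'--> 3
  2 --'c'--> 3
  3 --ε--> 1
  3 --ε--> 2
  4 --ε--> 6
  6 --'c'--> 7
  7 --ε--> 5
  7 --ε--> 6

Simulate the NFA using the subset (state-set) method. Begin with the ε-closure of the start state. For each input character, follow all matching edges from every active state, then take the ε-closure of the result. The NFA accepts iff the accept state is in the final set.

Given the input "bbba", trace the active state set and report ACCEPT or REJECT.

Answer: REJECT

Steps:
S₀ = ε-closure({0}) = {0,2}
'b' @ 1: {1,2,3,4,6}
'b' @ 2: {1,2,3,4,6}
'b' @ 3: {1,2,3,4,6}
'a' @ 4: {1,2,3,4,6}
end set {1,2,3,4,6} — state 5 not in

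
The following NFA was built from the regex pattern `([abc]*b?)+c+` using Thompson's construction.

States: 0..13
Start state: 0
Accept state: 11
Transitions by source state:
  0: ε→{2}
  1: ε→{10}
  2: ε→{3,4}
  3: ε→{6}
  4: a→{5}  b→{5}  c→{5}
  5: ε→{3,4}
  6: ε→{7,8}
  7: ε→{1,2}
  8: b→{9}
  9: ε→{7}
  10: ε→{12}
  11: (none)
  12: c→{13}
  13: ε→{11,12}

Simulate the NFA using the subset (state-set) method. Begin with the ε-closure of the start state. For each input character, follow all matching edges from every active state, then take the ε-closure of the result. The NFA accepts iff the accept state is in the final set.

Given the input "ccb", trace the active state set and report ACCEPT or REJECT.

Answer: REJECT

Trace:
initial (ε-close {0}): {0,1,2,3,4,6,7,8,10,12}
'c' @ 1: {1,2,3,4,5,6,7,8,10,11,12,13}  (accept∈set)
'c' @ 2: {1,2,3,4,5,6,7,8,10,11,12,13}  (accept∈set)
'b' @ 3: {1,2,3,4,5,6,7,8,9,10,12}
final: {1,2,3,4,5,6,7,8,9,10,12}; accept 11 not in set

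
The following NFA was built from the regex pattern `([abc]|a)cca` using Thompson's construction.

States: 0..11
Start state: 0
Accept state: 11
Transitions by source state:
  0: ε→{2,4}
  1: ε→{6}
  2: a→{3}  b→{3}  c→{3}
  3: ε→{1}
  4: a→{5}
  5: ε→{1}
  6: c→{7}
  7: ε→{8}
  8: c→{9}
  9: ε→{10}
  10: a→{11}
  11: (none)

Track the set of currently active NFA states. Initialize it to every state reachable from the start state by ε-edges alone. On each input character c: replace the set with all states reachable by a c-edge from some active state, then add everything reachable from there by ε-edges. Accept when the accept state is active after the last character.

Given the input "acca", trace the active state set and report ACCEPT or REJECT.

start: ε-closure({0}) = {0,2,4}
'a' @ 1: {1,3,5,6}
'c' @ 2: {7,8}
'c' @ 3: {9,10}
'a' @ 4: {11}  [accepting]
final: {11}; accept 11 in set

Answer: ACCEPT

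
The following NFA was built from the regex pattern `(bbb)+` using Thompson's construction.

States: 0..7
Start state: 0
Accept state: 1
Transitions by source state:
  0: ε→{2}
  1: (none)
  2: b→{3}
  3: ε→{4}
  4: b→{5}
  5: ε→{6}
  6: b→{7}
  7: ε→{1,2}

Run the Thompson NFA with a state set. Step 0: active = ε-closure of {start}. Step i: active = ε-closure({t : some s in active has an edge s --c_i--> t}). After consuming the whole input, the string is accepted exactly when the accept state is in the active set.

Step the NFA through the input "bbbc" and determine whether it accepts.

Answer: REJECT

Derivation:
S₀ = ε-closure({0}) = {0,2}
'b' @ 1: {3,4}
'b' @ 2: {5,6}
'b' @ 3: {1,2,7}  ✓accept
'c' @ 4: {}  — state set empty
end set {} — state 1 not in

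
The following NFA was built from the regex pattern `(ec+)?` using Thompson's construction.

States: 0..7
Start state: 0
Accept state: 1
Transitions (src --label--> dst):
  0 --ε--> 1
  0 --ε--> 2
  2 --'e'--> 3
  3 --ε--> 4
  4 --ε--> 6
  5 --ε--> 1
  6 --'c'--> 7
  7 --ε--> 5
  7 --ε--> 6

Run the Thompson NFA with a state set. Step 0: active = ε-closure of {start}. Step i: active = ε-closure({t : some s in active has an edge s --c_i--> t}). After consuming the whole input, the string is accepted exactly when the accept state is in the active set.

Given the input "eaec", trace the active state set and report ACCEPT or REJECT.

S₀ = ε-closure({0}) = {0,1,2}
'e' @ 1: {3,4,6}
'a' @ 2: {}  — state set empty
rest 'ec' ignored (set empty)
end set {} — state 1 not in

Answer: REJECT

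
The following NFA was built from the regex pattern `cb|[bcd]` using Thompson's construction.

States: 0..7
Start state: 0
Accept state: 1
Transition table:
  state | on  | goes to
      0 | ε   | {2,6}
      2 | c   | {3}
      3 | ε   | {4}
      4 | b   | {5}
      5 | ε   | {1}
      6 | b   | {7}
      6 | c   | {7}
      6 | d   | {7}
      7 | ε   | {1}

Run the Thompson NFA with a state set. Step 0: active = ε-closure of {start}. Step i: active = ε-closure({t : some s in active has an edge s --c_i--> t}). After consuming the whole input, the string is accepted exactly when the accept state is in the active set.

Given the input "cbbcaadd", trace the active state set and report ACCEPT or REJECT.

Answer: REJECT

Steps:
S₀ = ε-closure({0}) = {0,2,6}
'c' @ 1: {1,3,4,7}  (accept∈set)
'b' @ 2: {1,5}  (accept∈set)
'b' @ 3: {}  — no active states
rest 'caadd' ignored (set empty)
after full input: {}  (accept=1 not in)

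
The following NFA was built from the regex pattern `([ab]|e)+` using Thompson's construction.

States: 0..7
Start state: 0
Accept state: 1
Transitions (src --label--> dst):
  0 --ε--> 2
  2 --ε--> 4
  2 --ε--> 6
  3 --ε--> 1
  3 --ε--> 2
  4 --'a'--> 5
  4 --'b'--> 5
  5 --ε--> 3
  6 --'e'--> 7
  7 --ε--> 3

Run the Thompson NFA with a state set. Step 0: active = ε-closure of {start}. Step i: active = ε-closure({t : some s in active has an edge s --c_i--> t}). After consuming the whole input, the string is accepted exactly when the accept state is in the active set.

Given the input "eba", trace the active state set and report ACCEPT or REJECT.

initial (ε-close {0}): {0,2,4,6}
'e' @ 1: {1,2,3,4,6,7}  (accept∈set)
'b' @ 2: {1,2,3,4,5,6}  (accept∈set)
'a' @ 3: {1,2,3,4,5,6}  (accept∈set)
after full input: {1,2,3,4,5,6}  (accept=1 in)

Answer: ACCEPT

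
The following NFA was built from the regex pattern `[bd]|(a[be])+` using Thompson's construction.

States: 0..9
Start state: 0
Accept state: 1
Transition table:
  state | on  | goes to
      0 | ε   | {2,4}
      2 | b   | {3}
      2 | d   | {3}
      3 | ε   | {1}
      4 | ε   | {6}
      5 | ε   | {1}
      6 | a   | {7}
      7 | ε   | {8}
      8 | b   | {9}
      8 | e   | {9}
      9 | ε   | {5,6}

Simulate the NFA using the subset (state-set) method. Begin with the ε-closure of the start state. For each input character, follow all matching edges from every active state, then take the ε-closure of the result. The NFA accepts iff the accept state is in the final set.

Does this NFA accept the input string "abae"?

Answer: ACCEPT

Steps:
S₀ = ε-closure({0}) = {0,2,4,6}
'a' @ 1: {7,8}
'b' @ 2: {1,5,6,9}  ✓accept
'a' @ 3: {7,8}
'e' @ 4: {1,5,6,9}  ✓accept
end set {1,5,6,9} — state 1 in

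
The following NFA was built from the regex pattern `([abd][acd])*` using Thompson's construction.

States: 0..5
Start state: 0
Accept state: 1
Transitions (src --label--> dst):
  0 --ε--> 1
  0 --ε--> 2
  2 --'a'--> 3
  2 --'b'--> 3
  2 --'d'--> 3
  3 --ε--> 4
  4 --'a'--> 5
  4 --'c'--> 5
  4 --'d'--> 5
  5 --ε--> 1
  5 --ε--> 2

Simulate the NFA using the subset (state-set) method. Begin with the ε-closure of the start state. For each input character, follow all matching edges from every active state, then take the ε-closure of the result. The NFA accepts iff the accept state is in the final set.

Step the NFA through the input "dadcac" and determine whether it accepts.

S₀ = ε-closure({0}) = {0,1,2}
'd' @ 1: {3,4}
'a' @ 2: {1,2,5}  (accept∈set)
'd' @ 3: {3,4}
'c' @ 4: {1,2,5}  (accept∈set)
'a' @ 5: {3,4}
'c' @ 6: {1,2,5}  (accept∈set)
end set {1,2,5} — state 1 in

Answer: ACCEPT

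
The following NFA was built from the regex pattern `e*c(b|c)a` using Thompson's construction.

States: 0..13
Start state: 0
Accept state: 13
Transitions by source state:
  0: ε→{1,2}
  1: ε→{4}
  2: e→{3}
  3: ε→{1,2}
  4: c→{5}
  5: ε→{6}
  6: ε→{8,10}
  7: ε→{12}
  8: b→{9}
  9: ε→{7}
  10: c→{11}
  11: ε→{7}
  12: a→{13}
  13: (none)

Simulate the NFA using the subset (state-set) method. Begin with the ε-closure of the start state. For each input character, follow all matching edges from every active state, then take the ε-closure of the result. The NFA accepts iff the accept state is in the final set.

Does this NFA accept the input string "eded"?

Answer: REJECT

Derivation:
initial (ε-close {0}): {0,1,2,4}
'e' @ 1: {1,2,3,4}
'd' @ 2: {}  — no active states
rest 'ed' ignored (set empty)
after full input: {}  (accept=13 not in)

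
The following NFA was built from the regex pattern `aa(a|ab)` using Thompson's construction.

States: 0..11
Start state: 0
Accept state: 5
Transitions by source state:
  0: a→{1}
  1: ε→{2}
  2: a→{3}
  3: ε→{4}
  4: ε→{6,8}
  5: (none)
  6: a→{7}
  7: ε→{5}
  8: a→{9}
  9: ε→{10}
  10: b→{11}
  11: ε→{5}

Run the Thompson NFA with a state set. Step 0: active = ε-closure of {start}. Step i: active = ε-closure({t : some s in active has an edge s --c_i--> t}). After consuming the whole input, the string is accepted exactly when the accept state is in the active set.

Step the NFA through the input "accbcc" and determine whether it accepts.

S₀ = ε-closure({0}) = {0}
'a' @ 1: {1,2}
'c' @ 2: {}  — dead — no transitions
rest 'cbcc' ignored (set empty)
after full input: {}  (accept=5 not in)

Answer: REJECT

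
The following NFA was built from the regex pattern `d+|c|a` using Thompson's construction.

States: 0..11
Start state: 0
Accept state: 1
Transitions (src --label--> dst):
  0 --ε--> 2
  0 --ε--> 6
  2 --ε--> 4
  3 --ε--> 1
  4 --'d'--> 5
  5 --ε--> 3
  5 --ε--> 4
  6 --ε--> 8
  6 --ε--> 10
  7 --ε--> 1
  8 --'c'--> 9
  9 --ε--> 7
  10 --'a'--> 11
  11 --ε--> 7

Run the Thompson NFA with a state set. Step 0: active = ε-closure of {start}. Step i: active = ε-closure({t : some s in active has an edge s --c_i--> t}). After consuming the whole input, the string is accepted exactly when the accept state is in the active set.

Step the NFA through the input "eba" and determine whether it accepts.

Answer: REJECT

Steps:
initial (ε-close {0}): {0,2,4,6,8,10}
'e' @ 1: {}  — state set empty
rest 'ba' ignored (set empty)
after full input: {}  (accept=1 not in)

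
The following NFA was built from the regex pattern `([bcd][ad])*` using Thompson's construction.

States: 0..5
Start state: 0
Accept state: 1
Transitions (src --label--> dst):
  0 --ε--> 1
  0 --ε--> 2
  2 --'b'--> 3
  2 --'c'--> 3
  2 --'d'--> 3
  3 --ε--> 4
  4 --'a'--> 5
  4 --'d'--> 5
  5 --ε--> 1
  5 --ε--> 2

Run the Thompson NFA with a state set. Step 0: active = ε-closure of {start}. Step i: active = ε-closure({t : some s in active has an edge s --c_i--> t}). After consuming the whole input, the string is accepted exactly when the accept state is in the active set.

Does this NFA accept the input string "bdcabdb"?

initial (ε-close {0}): {0,1,2}
'b' @ 1: {3,4}
'd' @ 2: {1,2,5}  ✓accept
'c' @ 3: {3,4}
'a' @ 4: {1,2,5}  ✓accept
'b' @ 5: {3,4}
'd' @ 6: {1,2,5}  ✓accept
'b' @ 7: {3,4}
end set {3,4} — state 1 not in

Answer: REJECT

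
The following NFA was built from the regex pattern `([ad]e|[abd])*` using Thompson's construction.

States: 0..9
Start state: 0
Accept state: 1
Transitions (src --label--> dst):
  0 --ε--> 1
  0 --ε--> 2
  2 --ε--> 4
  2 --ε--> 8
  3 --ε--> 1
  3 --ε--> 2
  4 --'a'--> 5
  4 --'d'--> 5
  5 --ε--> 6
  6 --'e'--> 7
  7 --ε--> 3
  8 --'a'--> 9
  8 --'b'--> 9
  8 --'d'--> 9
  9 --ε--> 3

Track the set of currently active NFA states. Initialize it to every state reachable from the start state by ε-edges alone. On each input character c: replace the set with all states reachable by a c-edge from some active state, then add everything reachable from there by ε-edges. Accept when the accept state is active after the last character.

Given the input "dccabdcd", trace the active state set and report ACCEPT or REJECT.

start: ε-closure({0}) = {0,1,2,4,8}
'd' @ 1: {1,2,3,4,5,6,8,9}  [accepting]
'c' @ 2: {}  — dead — no transitions
rest 'cabdcd' ignored (set empty)
end set {} — state 1 not in

Answer: REJECT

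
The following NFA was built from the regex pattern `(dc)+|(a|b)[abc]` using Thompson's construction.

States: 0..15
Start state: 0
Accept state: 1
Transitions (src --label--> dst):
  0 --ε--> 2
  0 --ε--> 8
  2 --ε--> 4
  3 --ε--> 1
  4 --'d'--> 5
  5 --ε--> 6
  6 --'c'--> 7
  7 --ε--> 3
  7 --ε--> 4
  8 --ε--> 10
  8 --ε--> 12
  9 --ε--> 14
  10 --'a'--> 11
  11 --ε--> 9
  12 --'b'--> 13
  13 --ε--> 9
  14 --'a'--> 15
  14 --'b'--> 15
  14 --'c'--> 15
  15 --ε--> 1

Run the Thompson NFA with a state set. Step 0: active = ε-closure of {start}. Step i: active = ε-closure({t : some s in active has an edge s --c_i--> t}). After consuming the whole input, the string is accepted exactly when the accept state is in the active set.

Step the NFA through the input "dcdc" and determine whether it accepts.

initial (ε-close {0}): {0,2,4,8,10,12}
'd' @ 1: {5,6}
'c' @ 2: {1,3,4,7}  ✓accept
'd' @ 3: {5,6}
'c' @ 4: {1,3,4,7}  ✓accept
end set {1,3,4,7} — state 1 in

Answer: ACCEPT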